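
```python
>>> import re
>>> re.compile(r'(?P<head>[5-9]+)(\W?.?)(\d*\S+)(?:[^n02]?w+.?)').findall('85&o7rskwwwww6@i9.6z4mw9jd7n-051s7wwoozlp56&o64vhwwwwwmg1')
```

The pattern matches one or more of a character in [5-9] (captured as 'head'); then optionally a non-word character, then optionally any character (captured); then zero or more of a digit, then one or more of a non-whitespace character (captured); then optionally any character except [n02], then one or more of the literal 'w', then optionally any character (non-capturing group).
Walking the string: at [0:55] match '85&o7rskwwwww6@i9.6z4mw9jd7n-051s7wwoozlp56&o64vhwwwwwm', groups = ('85', '&o', '7rskwwwww6@i9.6z4mw9jd7n-051s7wwoozlp56&o64vhwwww').
Multiple groups make `findall` return tuples — one 3-tuple for the one match.

[('85', '&o', '7rskwwwww6@i9.6z4mw9jd7n-051s7wwoozlp56&o64vhwwww')]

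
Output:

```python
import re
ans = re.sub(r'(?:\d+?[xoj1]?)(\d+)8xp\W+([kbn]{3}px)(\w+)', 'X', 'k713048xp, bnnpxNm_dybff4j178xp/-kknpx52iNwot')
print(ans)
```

This matches one or more of a digit (lazy), then optionally one of [xoj1] (non-capturing group); then one or more of a digit (captured); then the literal '8xp', then one or more of a non-word character; then exactly 3 of one of [kbn], then the literal 'px' (captured); then one or more of a word character (captured).
Matches: at [1:31] → '713048xp, bnnpxNm_dybff4j178xp'.
Every occurrence is swapped for 'X'.

kX/-kknpx52iNwot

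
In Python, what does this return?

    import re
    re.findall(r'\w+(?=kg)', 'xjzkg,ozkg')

The positive lookaround only admits positions where the adjacent text matches; those characters stay outside the span.
Walking the string: at [0:3] → 'xjz'; at [6:8] → 'oz'.
`findall` yields the raw match text (2 of them) because the pattern has no groups.

['xjz', 'oz']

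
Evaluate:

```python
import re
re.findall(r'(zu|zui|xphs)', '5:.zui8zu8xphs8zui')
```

['zu', 'zu', 'xphs', 'zu']

`|` is ordered: at each position the engine commits to the first alternative that works.
`findall` collects group 1 from each match (4 total).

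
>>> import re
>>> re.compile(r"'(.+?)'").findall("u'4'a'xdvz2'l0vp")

Lazy quantifiers expand one character at a time until the remainder of the pattern can match.
Walking the string: at [1:4] match "'4'", group 1 = '4'; at [5:12] match "'xdvz2'", group 1 = 'xdvz2'.
With a single group, `findall` returns only what that group captured — 2 items.

['4', 'xdvz2']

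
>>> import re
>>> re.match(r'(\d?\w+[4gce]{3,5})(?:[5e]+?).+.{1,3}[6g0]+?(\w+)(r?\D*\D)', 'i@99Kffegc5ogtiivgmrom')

None

This matches optionally a digit, then one or more of a word character, then 3 to 5 of one of [4gce] (captured); then one or more of one of [5e] (lazy) (non-capturing group); then one or more of any character, then 1 to 3 of any character, then one or more of one of [6g0] (lazy); then one or more of a word character (captured); then optionally the literal 'r', then zero or more of a non-digit, then a non-digit (captured).
With `match`, the pattern is implicitly anchored at the beginning.
Here the pattern fails at index 0, so the call returns None.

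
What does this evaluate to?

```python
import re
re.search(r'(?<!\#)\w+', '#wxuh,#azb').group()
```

'xuh'

A negative assertion filters positions out without eating any characters.
`re.search` scans for the first position where the pattern succeeds.
The match spans [2:5] → 'xuh'.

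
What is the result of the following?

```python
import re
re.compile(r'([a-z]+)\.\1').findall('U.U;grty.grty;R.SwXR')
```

['grty']

`\1` is not a pattern — it's the concrete string captured by group 1, re-applied verbatim.
One capturing group, so `findall` returns just the captured substring from the one match — 1 in all.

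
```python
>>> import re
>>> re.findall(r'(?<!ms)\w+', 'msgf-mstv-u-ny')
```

['msgf', 'mstv', 'u', 'ny']

The negative lookahead/lookbehind blocks any match where the forbidden context is present.
Matches: at [0:4] → 'msgf'; at [5:9] → 'mstv'; at [10:11] → 'u'; at [12:14] → 'ny'.
With no groups in the pattern, `findall` gives back each whole match — 4 here.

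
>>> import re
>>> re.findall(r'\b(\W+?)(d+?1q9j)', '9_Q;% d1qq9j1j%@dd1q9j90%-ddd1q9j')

Pattern: a word boundary (`\b`, zero-width); then one or more of a non-word character (lazy) (captured); then one or more of a literal 'd' (lazy), then a literal '1', then the literal 'q9j' (captured).
Matches: at [14:22] match '%@dd1q9j', groups = ('%@', 'dd1q9j'); at [24:33] match '%-ddd1q9j', groups = ('%-', 'ddd1q9j').
With 2 capturing groups, `findall` returns a 2-tuple per match.

[('%@', 'dd1q9j'), ('%-', 'ddd1q9j')]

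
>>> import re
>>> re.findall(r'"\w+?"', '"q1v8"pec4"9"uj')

Walking the string: at [0:6] → '"q1v8"'; at [10:13] → '"9"'.
Since nothing is captured, `findall` lists the 2 matched substrings directly.

['"q1v8"', '"9"']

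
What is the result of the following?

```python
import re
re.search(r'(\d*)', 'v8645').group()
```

''

This matches zero or more of a digit (captured).
Unlike `match`, `search` isn't anchored — it looks for the pattern anywhere in the string.
The match spans [0:0] → ''.
Captured: group 1 = ''.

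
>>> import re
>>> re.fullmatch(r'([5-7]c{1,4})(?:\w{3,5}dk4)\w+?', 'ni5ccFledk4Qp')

`re.fullmatch` requires the pattern to consume the entire string.
Here the string isn't matched end-to-end, so the call returns None.

None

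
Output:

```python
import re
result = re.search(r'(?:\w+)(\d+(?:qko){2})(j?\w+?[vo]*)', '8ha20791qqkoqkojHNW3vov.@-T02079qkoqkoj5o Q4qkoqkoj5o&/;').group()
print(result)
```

T02079qkoqkoj5o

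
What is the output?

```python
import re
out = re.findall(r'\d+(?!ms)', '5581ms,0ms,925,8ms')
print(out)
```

A negative assertion filters positions out without eating any characters.
Scanning left to right: at [0:3] → '558'; at [11:14] → '925'.
Since nothing is captured, `findall` lists the 2 matched substrings directly.

['558', '925']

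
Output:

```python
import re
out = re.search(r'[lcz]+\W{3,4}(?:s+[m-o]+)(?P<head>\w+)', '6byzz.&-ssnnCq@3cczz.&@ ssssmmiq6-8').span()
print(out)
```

(3, 14)

The match spans [3:14] → 'zz.&-ssnnCq'.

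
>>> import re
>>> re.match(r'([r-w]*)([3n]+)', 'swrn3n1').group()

'swrn3n'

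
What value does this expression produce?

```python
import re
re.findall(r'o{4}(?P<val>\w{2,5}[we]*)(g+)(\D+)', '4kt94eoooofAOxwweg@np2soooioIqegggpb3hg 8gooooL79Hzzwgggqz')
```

[('fAOxwwe', 'g', '@np')]

This matches exactly 4 of a literal 'o'; then 2 to 5 of a word character, then zero or more of one of [we] (captured as 'val'); then one or more of a literal 'g' (captured); then one or more of a non-digit (captured).
Walking the string: at [6:21] match 'oooofAOxwweg@np', groups = ('fAOxwwe', 'g', '@np').
3 groups means the one result is a tuple of 3 captured strings — 1 here.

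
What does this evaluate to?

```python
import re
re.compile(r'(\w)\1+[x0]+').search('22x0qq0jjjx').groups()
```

('2',)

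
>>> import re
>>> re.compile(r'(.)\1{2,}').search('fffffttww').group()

After group 1 captures some text, `\1` only succeeds where that same text appears again.
The match spans [0:5] → 'fffff'.

'fffff'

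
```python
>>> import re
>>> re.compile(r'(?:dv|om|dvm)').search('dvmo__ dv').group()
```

'dv'

Alternation tries branches left to right and keeps the first one that lets the overall match succeed at that position.
`search` walks the string left to right and returns the first match it finds.
The match spans [0:2] → 'dv'.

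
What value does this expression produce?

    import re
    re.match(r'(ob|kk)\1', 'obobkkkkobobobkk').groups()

The backreference `\1` re-matches whatever the first group consumed, character for character.
`re.match` only tries the pattern at the start of the string.
The match spans [0:4] → 'obob'.
Captured: group 1 = 'ob'.

('ob',)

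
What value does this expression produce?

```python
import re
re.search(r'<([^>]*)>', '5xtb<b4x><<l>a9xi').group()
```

'<b4x>'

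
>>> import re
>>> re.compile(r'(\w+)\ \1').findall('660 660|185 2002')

['660']

`\1` has to match the exact text group 1 already captured.
Walking the string: at [0:7] match '660 660', group 1 = '660'.
Because there's exactly one group, `findall` drops the full match and keeps group 1 from the one hit.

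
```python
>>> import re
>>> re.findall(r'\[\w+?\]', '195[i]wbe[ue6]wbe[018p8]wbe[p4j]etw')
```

['[i]', '[ue6]', '[018p8]', '[p4j]']

Scanning left to right: at [3:6] → '[i]'; at [9:14] → '[ue6]'; at [17:24] → '[018p8]'; at [27:32] → '[p4j]'.
No capturing groups, so `findall` returns the 4 full match strings.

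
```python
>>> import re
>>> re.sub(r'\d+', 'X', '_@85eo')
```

'_@Xeo'

The pattern matches one or more of a digit.
Matches: at [2:4] → '85'.
Each match is replaced by 'X'.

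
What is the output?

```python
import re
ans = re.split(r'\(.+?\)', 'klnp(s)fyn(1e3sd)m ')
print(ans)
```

['klnp', 'fyn', 'm ']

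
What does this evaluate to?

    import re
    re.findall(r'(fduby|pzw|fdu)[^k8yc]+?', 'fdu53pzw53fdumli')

['fdu', 'pzw', 'fdu']

Matches: at [0:4] match 'fdu5', group 1 = 'fdu'; at [5:9] match 'pzw5', group 1 = 'pzw'; at [10:14] match 'fdum', group 1 = 'fdu'.
One capturing group, so `findall` returns just the captured substring from each match — 3 in all.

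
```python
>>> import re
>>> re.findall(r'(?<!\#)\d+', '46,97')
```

['46', '97']

The negative lookahead/lookbehind blocks any match where the forbidden context is present.
Matches: at [0:2] → '46'; at [3:5] → '97'.
With no groups in the pattern, `findall` gives back each whole match — 2 here.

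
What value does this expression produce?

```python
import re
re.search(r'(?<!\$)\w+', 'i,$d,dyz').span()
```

`(?!…)`/`(?<!…)` only lets a position through if the neighbouring text does NOT match; no characters are consumed.
Unlike `match`, `search` isn't anchored — it looks for the pattern anywhere in the string.
The match spans [0:1] → 'i'.

(0, 1)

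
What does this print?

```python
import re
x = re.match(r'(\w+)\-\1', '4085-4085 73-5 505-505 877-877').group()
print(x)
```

4085-4085

After group 1 captures some text, `\1` only succeeds where that same text appears again.
With `match`, the pattern is implicitly anchored at the beginning.
The match spans [0:9] → '4085-4085'.
Captured: group 1 = '4085'.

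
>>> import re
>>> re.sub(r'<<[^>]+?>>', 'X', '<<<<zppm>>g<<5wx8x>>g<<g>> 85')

'XgXgX 85'

Matches: at [0:10] → '<<<<zppm>>'; at [11:20] → '<<5wx8x>>'; at [21:26] → '<<g>>'.
Every occurrence is swapped for 'X'.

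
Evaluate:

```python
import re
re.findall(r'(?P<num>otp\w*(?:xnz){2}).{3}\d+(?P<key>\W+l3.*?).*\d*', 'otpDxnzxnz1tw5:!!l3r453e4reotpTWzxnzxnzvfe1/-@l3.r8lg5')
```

[('otpDxnzxnz', ':!!l3')]

The pattern matches the literal 'otp', then zero or more of a word character, then the literal 'xnz' repeated 2 times (captured as 'num'); then exactly 3 of any character, then one or more of a digit; then one or more of a non-word character, then the literal 'l3', then zero or more of any character (lazy) (captured as 'key'); then zero or more of any character, then zero or more of a digit.
Lazy quantifiers expand one character at a time until the remainder of the pattern can match.
Walking the string: at [0:54] match 'otpDxnzxnz1tw5:!!l3r453e4reotpTWzxnzxnzvfe1/-@l3.r8lg5', groups = ('otpDxnzxnz', ':!!l3').
Multiple groups make `findall` return tuples — one 2-tuple for the one match.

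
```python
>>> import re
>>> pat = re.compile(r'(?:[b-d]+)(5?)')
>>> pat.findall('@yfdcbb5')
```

The pattern matches one or more of a character in [b-d] (non-capturing group); then optionally a literal '5' (captured).
Scanning left to right: at [3:8] match 'dcbb5', group 1 = '5'.
One capturing group, so `findall` returns just the captured substring from the one match — 1 in all.

['5']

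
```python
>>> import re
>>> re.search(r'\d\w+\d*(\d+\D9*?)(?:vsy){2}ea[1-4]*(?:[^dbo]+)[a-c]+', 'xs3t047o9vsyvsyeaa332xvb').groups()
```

This matches a digit, then one or more of a word character, then zero or more of a digit; then one or more of a digit, then a non-digit, then zero or more of the literal '9' (lazy) (captured); then the literal 'vsy' repeated 2 times, then the literal 'ea', then zero or more of a character in [1-4]; then one or more of any character except [dbo] (non-capturing group); then one or more of a character in [a-c].
`re.search` tries every starting position until one works.
The match spans [2:24] → '3t047o9vsyvsyeaa332xvb'.
Captured: group 1 = '7o9'.

('7o9',)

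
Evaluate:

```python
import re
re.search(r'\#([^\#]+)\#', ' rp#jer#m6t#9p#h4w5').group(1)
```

'jer'

`re.search` scans for the first position where the pattern succeeds.
The match spans [3:8] → '#jer#'.
Captured: group 1 = 'jer'.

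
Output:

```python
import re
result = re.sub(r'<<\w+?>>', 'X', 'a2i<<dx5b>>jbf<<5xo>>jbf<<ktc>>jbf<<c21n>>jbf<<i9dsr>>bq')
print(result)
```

`sub` substitutes 'X' at each match site.

a2iXjbfXjbfXjbfXjbfXbq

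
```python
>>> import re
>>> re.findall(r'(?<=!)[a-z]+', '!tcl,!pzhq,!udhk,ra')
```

['tcl', 'pzhq', 'udhk']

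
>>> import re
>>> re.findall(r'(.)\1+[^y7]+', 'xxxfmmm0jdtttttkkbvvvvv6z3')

['x']

The backreference `\1` re-matches whatever the first group consumed, character for character.
Walking the string: at [0:26] match 'xxxfmmm0jdtttttkkbvvvvv6z3', group 1 = 'x'.
Because there's exactly one group, `findall` drops the full match and keeps group 1 from the one hit.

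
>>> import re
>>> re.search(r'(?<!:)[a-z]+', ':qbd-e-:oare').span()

(2, 4)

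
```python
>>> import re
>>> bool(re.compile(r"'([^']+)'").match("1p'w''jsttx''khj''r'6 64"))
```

False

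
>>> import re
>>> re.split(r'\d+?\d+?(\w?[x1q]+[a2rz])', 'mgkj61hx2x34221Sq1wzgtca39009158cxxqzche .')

['mgkj', 'hx2', 'x34221Sq1wzgtca', 'cxxqz', 'che .']

This matches one or more of a digit (lazy), then one or more of a digit (lazy); then optionally a word character, then one or more of one of [x1q], then one of [a2rz] (captured).
Matches to split on: at [4:9] → '61hx2'; at [24:37] → '39009158cxxqz'.
With a capturing group present, the delimiter's captured portion is kept in the result list.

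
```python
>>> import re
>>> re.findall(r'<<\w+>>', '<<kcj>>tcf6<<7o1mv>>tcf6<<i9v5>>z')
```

['<<kcj>>', '<<7o1mv>>', '<<i9v5>>']

No capturing groups, so `findall` returns the 3 full match strings.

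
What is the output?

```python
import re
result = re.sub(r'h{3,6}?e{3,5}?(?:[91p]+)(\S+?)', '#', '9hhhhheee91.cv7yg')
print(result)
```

Because the quantifier is non-greedy, it stops expanding at the earliest point where the rest of the pattern can succeed.
Each match is replaced by '#'.

9#cv7yg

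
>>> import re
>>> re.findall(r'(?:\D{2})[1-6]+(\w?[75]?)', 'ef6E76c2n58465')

Because there's exactly one group, `findall` drops the full match and keeps group 1 from the one hit.

['E7']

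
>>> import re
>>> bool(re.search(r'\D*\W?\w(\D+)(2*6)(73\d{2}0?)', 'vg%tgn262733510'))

This matches zero or more of a non-digit, then optionally a non-word character, then a word character; then one or more of a non-digit (captured); then zero or more of the literal '2', then a literal '6' (captured); then the literal '73', then exactly 2 of a digit, then optionally a literal '0' (captured).
Unlike `match`, `search` isn't anchored — it looks for the pattern anywhere in the string.
Here the pattern never matches, so the call returns None, and `bool(None)` is False.

False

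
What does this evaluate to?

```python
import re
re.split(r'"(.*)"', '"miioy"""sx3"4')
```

['', 'miioy"""sx3', '4']

`re.split` interleaves the captured-group text with the surrounding fragments.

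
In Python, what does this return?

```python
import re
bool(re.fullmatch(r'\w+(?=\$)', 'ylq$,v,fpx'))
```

The `(?=…)`/`(?<=…)` assertion just peeks at neighbouring text; it doesn't advance the match position.
For `fullmatch`, every character of the input must be accounted for by the pattern.
Here there's no way to consume every character, so the call returns None, and `bool(None)` is False.

False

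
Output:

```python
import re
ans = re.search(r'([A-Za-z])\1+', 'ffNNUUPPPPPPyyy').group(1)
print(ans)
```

f

The match spans [0:2] → 'ff'.
Captured: group 1 = 'f'.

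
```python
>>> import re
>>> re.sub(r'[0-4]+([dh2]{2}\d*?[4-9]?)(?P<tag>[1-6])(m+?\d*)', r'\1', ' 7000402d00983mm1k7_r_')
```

With the lazy modifier that quantifier settles for the fewest repetitions that let the rest of the pattern succeed (the atoms after it are unaffected and can still be greedy).
`\1` in the replacement pulls in group 1's text for each match.

' 72d0098m1k7_r_'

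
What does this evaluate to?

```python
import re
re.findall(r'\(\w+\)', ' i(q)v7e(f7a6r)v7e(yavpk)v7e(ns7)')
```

Matches: at [2:5] → '(q)'; at [8:15] → '(f7a6r)'; at [18:25] → '(yavpk)'; at [28:33] → '(ns7)'.
Since nothing is captured, `findall` lists the 4 matched substrings directly.

['(q)', '(f7a6r)', '(yavpk)', '(ns7)']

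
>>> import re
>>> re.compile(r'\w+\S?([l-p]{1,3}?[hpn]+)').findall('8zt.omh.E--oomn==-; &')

['omh', 'mn']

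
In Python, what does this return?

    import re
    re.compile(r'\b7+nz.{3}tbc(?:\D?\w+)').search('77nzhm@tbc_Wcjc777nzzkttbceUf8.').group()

'77nzhm@tbc_Wcjc777nzzkttbceUf8'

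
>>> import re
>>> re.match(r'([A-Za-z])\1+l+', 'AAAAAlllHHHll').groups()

After group 1 captures some text, `\1` only succeeds where that same text appears again.
`match` is anchored at position 0; if the pattern doesn't fit there, it returns None.
The match spans [0:8] → 'AAAAAlll'.
Captured: group 1 = 'A'.

('A',)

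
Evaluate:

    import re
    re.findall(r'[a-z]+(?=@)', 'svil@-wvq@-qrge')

The `(?=…)`/`(?<=…)` assertion just peeks at neighbouring text; it doesn't advance the match position.
Matches: at [0:4] → 'svil'; at [6:9] → 'wvq'.
`findall` yields the raw match text (2 of them) because the pattern has no groups.

['svil', 'wvq']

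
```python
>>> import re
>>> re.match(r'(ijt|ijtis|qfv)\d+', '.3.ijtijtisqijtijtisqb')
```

With `match`, the pattern is implicitly anchored at the beginning.
Here position 0 doesn't satisfy it, so the call returns None.

None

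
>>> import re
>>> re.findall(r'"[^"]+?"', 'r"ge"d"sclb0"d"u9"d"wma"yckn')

Scanning left to right: at [1:5] → '"ge"'; at [6:13] → '"sclb0"'; at [14:18] → '"u9"'; at [19:24] → '"wma"'.
Since nothing is captured, `findall` lists the 4 matched substrings directly.

['"ge"', '"sclb0"', '"u9"', '"wma"']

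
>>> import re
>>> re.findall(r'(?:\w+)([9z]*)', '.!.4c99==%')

Pattern: one or more of a word character (non-capturing group); then zero or more of one of [9z] (captured).
Matches: at [3:7] match '4c99', group 1 = ''.
Because there's exactly one group, `findall` drops the full match and keeps group 1 from the one hit.

['']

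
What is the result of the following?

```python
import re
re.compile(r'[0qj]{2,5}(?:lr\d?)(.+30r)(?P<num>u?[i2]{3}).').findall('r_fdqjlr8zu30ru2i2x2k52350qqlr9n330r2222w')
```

[('zu30ru2i2x2k52350qqlr9n330r', '222')]

The pattern matches 2 to 5 of one of [0qj]; then the literal 'lr', then optionally a digit (non-capturing group); then one or more of any character, then the literal '30r' (captured); then optionally the literal 'u', then exactly 3 of one of [i2] (captured as 'num'); then any character.
2 groups means the one result is a tuple of 2 captured strings — 1 here.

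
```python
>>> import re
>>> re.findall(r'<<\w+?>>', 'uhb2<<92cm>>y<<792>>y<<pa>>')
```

Since nothing is captured, `findall` lists the 3 matched substrings directly.

['<<92cm>>', '<<792>>', '<<pa>>']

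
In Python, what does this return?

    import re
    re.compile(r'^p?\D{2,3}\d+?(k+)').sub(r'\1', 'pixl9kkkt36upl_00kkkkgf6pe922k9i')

'kkkt36upl_00kkkkgf6pe922k9i'

Pattern: anchored at the start of the string; then optionally the literal 'p', then 2 to 3 of a non-digit; then one or more of a digit (lazy); then one or more of a literal 'k' (captured).
The replacement refers to a captured group, so each match is rewritten using its own captured text.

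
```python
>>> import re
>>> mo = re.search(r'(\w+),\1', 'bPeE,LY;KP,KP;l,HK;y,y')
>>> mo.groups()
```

After group 1 captures some text, `\1` only succeeds where that same text appears again.
`search` walks the string left to right and returns the first match it finds.
The match spans [8:13] → 'KP,KP'.
Captured: group 1 = 'KP'.

('KP',)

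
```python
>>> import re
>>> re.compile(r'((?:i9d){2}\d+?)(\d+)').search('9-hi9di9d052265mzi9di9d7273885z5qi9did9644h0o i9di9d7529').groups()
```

The match spans [3:15] → 'i9di9d052265'.
Captured: group 1 = 'i9di9d0', group 2 = '52265'.

('i9di9d0', '52265')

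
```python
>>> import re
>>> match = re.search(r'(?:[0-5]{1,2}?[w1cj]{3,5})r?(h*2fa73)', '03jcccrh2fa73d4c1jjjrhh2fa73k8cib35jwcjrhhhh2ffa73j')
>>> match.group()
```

'03jcccrh2fa73'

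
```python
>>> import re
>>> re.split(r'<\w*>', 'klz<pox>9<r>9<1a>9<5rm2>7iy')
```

['klz', '9', '9', '9', '7iy']

Matches to split on: at [3:8] → '<pox>'; at [9:12] → '<r>'; at [13:17] → '<1a>'; at [18:24] → '<5rm2>'.
`split` removes every match and returns the 5 fragments in between.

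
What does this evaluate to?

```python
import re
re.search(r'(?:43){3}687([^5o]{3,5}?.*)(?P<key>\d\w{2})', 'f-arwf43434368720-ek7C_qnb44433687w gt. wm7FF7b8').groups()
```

('20-ek7C_qnb44433687w gt. wm7FF', '7b8')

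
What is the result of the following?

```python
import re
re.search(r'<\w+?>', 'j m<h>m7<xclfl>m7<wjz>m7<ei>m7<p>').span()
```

(3, 6)

`re.search` scans for the first position where the pattern succeeds.
The match spans [3:6] → '<h>'.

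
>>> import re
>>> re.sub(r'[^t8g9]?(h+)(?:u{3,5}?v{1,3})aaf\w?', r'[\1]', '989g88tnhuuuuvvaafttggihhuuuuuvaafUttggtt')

'989g88t[h]tgg[hh]ttggtt'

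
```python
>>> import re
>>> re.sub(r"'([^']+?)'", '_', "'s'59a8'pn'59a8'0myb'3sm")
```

'_59a8_59a8_3sm'

Every occurrence is swapped for '_'.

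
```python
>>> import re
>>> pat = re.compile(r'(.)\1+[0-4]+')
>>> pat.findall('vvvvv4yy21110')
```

['v', 'y']

`\1` has to match the exact text group 1 already captured.
`findall` collects group 1 from each match (2 total).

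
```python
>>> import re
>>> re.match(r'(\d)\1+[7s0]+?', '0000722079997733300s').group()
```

The backreference `\1` re-matches whatever the first group consumed, character for character.
`re.match` won't scan ahead — the pattern has to work from the very first character.
The match spans [0:5] → '00007'.
Captured: group 1 = '0'.

'00007'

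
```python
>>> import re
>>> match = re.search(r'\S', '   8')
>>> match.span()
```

(3, 4)

This matches a non-whitespace character.
Unlike `match`, `search` isn't anchored — it looks for the pattern anywhere in the string.
The match spans [3:4] → '8'.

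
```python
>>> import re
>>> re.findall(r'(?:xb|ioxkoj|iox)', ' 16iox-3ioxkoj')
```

Alternation isn't longest-match — the leftmost alternative that fits at this position is chosen.
No capturing groups, so `findall` returns the 2 full match strings.

['iox', 'ioxkoj']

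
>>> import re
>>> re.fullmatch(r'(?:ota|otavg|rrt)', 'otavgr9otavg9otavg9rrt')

None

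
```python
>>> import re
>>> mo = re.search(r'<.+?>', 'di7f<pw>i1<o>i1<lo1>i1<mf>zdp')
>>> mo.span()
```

(4, 8)

With the lazy modifier that quantifier settles for the fewest repetitions that let the rest of the pattern succeed (the atoms after it are unaffected and can still be greedy).
`re.search` tries every starting position until one works.
The match spans [4:8] → '<pw>'.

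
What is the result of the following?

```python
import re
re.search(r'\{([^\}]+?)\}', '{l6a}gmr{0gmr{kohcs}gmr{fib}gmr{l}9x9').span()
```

The match spans [0:5] → '{l6a}'.

(0, 5)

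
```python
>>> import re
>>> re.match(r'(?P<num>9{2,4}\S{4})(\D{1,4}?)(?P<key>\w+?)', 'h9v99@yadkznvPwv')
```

None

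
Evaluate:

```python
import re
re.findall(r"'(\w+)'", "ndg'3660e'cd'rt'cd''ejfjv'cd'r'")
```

Scanning left to right: at [3:10] match "'3660e'", group 1 = '3660e'; at [12:16] match "'rt'", group 1 = 'rt'; at [19:26] match "'ejfjv'", group 1 = 'ejfjv'; at [28:31] match "'r'", group 1 = 'r'.
With a single group, `findall` returns only what that group captured — 4 items.

['3660e', 'rt', 'ejfjv', 'r']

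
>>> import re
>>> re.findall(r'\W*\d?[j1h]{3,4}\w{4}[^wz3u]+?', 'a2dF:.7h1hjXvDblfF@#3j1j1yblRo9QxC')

[':.7h1hjXvDbl', '@#3j1j1yblRo']

Pattern: zero or more of a non-word character, then optionally a digit, then 3 to 4 of one of [j1h]; then exactly 4 of a word character; then one or more of any character except [wz3u] (lazy).
With no groups in the pattern, `findall` gives back each whole match — 2 here.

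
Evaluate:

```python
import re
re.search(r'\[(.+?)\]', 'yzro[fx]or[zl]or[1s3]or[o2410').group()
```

'[fx]'

With the lazy modifier that quantifier settles for the fewest repetitions that let the rest of the pattern succeed (the atoms after it are unaffected and can still be greedy).
The match spans [4:8] → '[fx]'.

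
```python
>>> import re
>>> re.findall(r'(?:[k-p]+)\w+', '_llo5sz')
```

['llo5sz']

Pattern: one or more of a character in [k-p] (non-capturing group); then one or more of a word character.
Scanning left to right: at [1:7] → 'llo5sz'.
`findall` yields the raw match text (1 of them) because the pattern has no groups.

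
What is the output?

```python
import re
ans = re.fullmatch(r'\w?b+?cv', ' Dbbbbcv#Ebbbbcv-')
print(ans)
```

None

Pattern: optionally a word character; then one or more of a literal 'b' (lazy), then the literal 'cv'.
`re.fullmatch` is like wrapping the pattern in `^…$` (in single-line mode).
Here there's no way to consume every character, so the call returns None.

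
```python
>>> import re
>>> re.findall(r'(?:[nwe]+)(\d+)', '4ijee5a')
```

['5']

The pattern matches one or more of one of [nwe] (non-capturing group); then one or more of a digit (captured).
Scanning left to right: at [3:6] match 'ee5', group 1 = '5'.
One capturing group, so `findall` returns just the captured substring from the one match — 1 in all.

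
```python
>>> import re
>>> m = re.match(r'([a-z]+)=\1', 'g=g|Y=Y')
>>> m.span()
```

(0, 3)

`match` is anchored at position 0; if the pattern doesn't fit there, it returns None.
The match spans [0:3] → 'g=g'.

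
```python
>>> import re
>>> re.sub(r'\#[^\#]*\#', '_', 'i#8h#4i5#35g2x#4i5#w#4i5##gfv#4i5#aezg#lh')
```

'i_4i5_4i5_4i5_gfv_aezg#lh'

Matches: at [1:5] → '#8h#'; at [8:15] → '#35g2x#'; at [18:21] → '#w#'; at [24:26] → '##'; at [29:34] → '#4i5#'.
Every occurrence is swapped for '_'.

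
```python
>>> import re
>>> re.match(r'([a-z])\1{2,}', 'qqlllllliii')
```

None

`re.match` won't scan ahead — the pattern has to work from the very first character.
Here the string doesn't start with a match, so the call returns None.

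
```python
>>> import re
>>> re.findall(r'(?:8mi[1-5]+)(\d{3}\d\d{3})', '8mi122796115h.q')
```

The pattern matches the literal '8mi', then one or more of a character in [1-5] (non-capturing group); then exactly 3 of a digit, then a digit, then exactly 3 of a digit (captured).
Scanning left to right: at [0:12] match '8mi122796115', group 1 = '2796115'.
With a single group, `findall` returns only what that group captured — 1 item.

['2796115']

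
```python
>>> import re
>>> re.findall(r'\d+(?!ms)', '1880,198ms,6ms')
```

A negative assertion filters positions out without eating any characters.
Scanning left to right: at [0:4] → '1880'; at [5:7] → '19'.
`findall` yields the raw match text (2 of them) because the pattern has no groups.

['1880', '19']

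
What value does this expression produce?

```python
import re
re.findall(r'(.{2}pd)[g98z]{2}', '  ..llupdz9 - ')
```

['lupd']

The pattern matches exactly 2 of any character, then the literal 'pd' (captured); then exactly 2 of one of [g98z].
Scanning left to right: at [5:11] match 'lupdz9', group 1 = 'lupd'.
With a single group, `findall` returns only what that group captured — 1 item.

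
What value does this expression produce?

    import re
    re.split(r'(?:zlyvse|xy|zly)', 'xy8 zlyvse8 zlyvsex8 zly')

Alternation tries branches left to right and keeps the first one that lets the overall match succeed at that position.
Matches to split on: at [0:2] → 'xy'; at [4:10] → 'zlyvse'; at [12:18] → 'zlyvse'; at [21:24] → 'zly'.
Each match becomes a cut point; 5 segments remain.

['', '8 ', '8 ', 'x8 ', '']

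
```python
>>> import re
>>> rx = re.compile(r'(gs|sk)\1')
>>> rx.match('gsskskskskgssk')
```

None

With `match`, the pattern is implicitly anchored at the beginning.
Here the string doesn't start with a match, so the call returns None.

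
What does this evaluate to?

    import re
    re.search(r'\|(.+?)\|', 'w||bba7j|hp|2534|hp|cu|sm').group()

'||bba7j|'

The match spans [1:9] → '||bba7j|'.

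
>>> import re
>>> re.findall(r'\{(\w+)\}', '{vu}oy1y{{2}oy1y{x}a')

['vu', '2', 'x']

Matches: at [0:4] match '{vu}', group 1 = 'vu'; at [9:12] match '{2}', group 1 = '2'; at [16:19] match '{x}', group 1 = 'x'.
One capturing group, so `findall` returns just the captured substring from each match — 3 in all.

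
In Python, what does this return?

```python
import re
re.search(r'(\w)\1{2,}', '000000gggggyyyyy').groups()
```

('0',)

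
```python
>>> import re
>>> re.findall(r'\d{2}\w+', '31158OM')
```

['31158OM']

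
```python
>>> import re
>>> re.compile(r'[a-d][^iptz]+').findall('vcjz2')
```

['cj']

Since nothing is captured, `findall` lists the 1 matched substring directly.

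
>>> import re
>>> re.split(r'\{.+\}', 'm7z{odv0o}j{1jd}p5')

['m7z', 'p5']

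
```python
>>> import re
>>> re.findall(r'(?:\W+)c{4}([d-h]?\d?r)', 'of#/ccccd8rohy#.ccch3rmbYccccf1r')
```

Pattern: one or more of a non-word character (non-capturing group); then exactly 4 of a literal 'c'; then optionally a character in [d-h], then optionally a digit, then a literal 'r' (captured).
One capturing group, so `findall` returns just the captured substring from the one match — 1 in all.

['d8r']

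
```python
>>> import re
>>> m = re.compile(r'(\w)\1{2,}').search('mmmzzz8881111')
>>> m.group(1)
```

'm'

A backreference is literal: `\1` must see the identical characters the first group matched.
`search` walks the string left to right and returns the first match it finds.
The match spans [0:3] → 'mmm'.
Captured: group 1 = 'm'.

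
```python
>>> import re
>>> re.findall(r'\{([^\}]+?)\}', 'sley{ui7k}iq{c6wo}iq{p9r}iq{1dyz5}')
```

['ui7k', 'c6wo', 'p9r', '1dyz5']

`findall` collects group 1 from each match (4 total).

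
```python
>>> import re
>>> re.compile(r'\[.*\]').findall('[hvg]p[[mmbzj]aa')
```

['[hvg]p[[mmbzj]']

Matches: at [0:14] → '[hvg]p[[mmbzj]'.
`findall` yields the raw match text (1 of them) because the pattern has no groups.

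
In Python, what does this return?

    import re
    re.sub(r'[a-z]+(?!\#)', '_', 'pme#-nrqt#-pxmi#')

'_e#-_t#-_i#'

Because the assertion is negative and zero-width, positions next to the forbidden text are skipped.
Matches: at [0:2] → 'pm'; at [5:8] → 'nrq'; at [11:14] → 'pxm'.
`sub` substitutes '_' at each match site.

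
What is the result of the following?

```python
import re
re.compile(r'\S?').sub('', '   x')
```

'   '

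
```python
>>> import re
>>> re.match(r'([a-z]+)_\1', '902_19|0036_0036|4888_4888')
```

None

A backreference is literal: `\1` must see the identical characters the first group matched.
With `match`, the pattern is implicitly anchored at the beginning.
Here the pattern fails at index 0, so the call returns None.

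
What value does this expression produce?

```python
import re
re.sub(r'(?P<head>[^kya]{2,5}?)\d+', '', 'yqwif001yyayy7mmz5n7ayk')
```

'yyyayyn7ayk'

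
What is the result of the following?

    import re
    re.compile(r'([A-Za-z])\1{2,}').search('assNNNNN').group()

'NNNNN'

A backreference is literal: `\1` must see the identical characters the first group matched.
The match spans [3:8] → 'NNNNN'.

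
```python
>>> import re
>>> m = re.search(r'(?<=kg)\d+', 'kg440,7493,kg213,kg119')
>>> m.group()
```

'440'

Because the assertion is zero-width, the text it checks is not consumed and won't appear in the result.
The match spans [2:5] → '440'.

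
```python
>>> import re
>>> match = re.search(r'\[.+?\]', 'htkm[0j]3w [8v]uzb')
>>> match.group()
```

'[0j]'

The `?` after the quantifier makes it lazy — it takes as little as possible before letting the rest of the pattern try.
`re.search` tries every starting position until one works.
The match spans [4:8] → '[0j]'.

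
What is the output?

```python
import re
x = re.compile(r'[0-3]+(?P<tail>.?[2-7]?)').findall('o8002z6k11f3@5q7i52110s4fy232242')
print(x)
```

['z6', 'f3', 's4', '42']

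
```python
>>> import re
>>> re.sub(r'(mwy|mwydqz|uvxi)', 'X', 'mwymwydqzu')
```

`|` is ordered: at each position the engine commits to the first alternative that works.
`sub` substitutes 'X' at each match site.

'XXdqzu'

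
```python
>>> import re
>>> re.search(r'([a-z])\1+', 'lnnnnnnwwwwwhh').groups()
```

The match spans [1:7] → 'nnnnnn'.
Captured: group 1 = 'n'.

('n',)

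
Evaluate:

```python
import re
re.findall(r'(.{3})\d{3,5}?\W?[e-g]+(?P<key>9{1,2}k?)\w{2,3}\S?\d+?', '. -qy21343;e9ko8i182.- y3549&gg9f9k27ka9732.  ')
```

[('-qy', '9k'), ('- y', '9')]

This matches exactly 3 of any character (captured); then 3 to 5 of a digit (lazy), then optionally a non-word character, then one or more of a character in [e-g]; then 1 to 2 of a literal '9', then optionally a literal 'k' (captured as 'key'); then 2 to 3 of a word character, then optionally a non-whitespace character, then one or more of a digit (lazy).
Scanning left to right: at [2:19] match '-qy21343;e9ko8i18', groups = ('-qy', '9k'); at [21:37] match '- y3549&gg9f9k27', groups = ('- y', '9').
2 groups means each result is a tuple of 2 captured strings — 2 here.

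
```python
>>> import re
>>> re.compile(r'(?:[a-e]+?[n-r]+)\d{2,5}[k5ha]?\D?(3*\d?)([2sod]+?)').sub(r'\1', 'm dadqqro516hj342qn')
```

'm 34qn'

The pattern matches one or more of a character in [a-e] (lazy), then one or more of a character in [n-r] (non-capturing group); then 2 to 5 of a digit, then optionally one of [k5ha], then optionally a non-digit; then zero or more of the literal '3', then optionally a digit (captured); then one or more of one of [2sod] (lazy) (captured).
Matches: at [2:17] → 'dadqqro516hj342'.
`\1` in the replacement pulls in group 1's text for each match.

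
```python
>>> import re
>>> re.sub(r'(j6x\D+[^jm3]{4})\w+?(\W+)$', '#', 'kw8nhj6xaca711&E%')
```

'kw8nh#'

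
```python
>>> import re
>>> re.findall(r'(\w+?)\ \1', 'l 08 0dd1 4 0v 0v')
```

['0v']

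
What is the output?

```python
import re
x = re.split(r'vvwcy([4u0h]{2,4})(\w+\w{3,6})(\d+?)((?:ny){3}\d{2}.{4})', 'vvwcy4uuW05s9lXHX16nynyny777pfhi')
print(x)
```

The pattern matches the literal 'vv', then the literal 'wcy'; then 2 to 4 of one of [4u0h] (captured); then one or more of a word character, then 3 to 6 of a word character (captured); then one or more of a digit (lazy) (captured); then the literal 'ny' repeated 3 times, then exactly 2 of a digit, then exactly 4 of any character (captured).
Matches to split on: at [0:31] → 'vvwcy4uuW05s9lXHX16nynyny777pfh'.
Because the pattern has a capturing group, `split` also inserts each captured text between the pieces.

['', '4uu', 'W05s9lXHX1', '6', 'nynyny777pfh', 'i']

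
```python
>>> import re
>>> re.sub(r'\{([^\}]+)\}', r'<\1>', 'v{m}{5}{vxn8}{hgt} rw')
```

`\1` in the replacement pulls in group 1's text for each match.

'v<m><5><vxn8><hgt> rw'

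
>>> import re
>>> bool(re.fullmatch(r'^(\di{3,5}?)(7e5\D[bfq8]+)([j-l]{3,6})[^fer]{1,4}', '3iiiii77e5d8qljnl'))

False

Pattern: anchored at the start of the string; then a digit, then 3 to 5 of a literal 'i' (lazy) (captured); then the literal '7e5', then a non-digit, then one or more of one of [bfq8] (captured); then 3 to 6 of a character in [j-l] (captured); then 1 to 4 of any character except [fer].
`fullmatch` succeeds only if the pattern covers the string from start to end.
Here the string isn't matched end-to-end, so the call returns None, and `bool(None)` is False.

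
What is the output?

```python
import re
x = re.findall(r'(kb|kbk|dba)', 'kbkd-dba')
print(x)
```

Alternation isn't longest-match — the leftmost alternative that fits at this position is chosen.
Matches: at [0:2] match 'kb', group 1 = 'kb'; at [5:8] match 'dba', group 1 = 'dba'.
`findall` collects group 1 from each match (2 total).

['kb', 'dba']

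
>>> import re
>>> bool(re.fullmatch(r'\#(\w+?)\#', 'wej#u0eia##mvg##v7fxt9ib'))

False

`re.fullmatch` requires the pattern to consume the entire string.
Here there's no way to consume every character, so the call returns None, and `bool(None)` is False.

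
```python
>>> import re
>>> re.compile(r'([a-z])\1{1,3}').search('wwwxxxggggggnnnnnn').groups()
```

('w',)

A backreference is literal: `\1` must see the identical characters the first group matched.
`search` walks the string left to right and returns the first match it finds.
The match spans [0:3] → 'www'.
Captured: group 1 = 'w'.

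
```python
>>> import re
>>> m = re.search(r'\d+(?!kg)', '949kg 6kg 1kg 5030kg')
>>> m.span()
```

(0, 2)

The negative lookaround is zero-width — it rules out positions where the adjacent text would match, without consuming anything.
The match spans [0:2] → '94'.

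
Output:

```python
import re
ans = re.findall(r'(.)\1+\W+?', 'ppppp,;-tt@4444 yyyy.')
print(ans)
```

['p', 't', '4', 'y']

`\1` is not a pattern — it's the concrete string captured by group 1, re-applied verbatim.
Matches: at [0:6] match 'ppppp,', group 1 = 'p'; at [8:11] match 'tt@', group 1 = 't'; at [11:16] match '4444 ', group 1 = '4'; at [16:21] match 'yyyy.', group 1 = 'y'.
One capturing group, so `findall` returns just the captured substring from each match — 4 in all.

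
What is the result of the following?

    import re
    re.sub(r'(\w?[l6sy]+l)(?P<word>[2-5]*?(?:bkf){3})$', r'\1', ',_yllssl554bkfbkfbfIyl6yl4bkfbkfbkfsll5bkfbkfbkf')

',_yllssl554bkfbkfbfIyl6yl4bkfbkfbkfsll'

Each match is replaced using the text its own group 1 captured.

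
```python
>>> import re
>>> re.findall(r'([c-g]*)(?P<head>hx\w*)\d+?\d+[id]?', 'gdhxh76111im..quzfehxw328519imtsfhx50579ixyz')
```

[('gd', 'hxh761'), ('fe', 'hxw328519imtsfhx505')]

2 groups means each result is a tuple of 2 captured strings — 2 here.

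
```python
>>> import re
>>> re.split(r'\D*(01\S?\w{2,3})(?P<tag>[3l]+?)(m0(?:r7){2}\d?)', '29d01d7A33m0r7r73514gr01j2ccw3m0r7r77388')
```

Pattern: zero or more of a non-digit; then the literal '01', then optionally a non-whitespace character, then 2 to 3 of a word character (captured); then one or more of one of [3l] (lazy) (captured as 'tag'); then the literal 'm0', then the literal 'r7' repeated 2 times, then optionally a digit (captured).
Matches to split on: at [2:17] → 'd01d7A33m0r7r73'.
Because the pattern has a capturing group, `split` also inserts each captured text between the pieces.

['29', '01d7A3', '3', 'm0r7r73', '514gr01j2ccw3m0r7r77388']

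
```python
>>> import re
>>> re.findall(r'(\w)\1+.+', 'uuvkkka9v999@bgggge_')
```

['u']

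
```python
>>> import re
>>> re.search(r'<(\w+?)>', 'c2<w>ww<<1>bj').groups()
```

`re.search` scans for the first position where the pattern succeeds.
The match spans [2:5] → '<w>'.
Captured: group 1 = 'w'.

('w',)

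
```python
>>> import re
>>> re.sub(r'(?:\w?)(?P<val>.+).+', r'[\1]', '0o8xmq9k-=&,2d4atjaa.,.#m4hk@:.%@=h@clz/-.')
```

'[o8xmq9k-=&,2d4atjaa.,.#m4hk@:.%@=h@clz/-]'

This matches optionally a word character (non-capturing group); then one or more of any character (captured as 'val'); then one or more of any character.
Matches: at [0:42] → '0o8xmq9k-=&,2d4atjaa.,.#m4hk@:.%@=h@clz/-.'.
The replacement refers to a captured group, so each match is rewritten using its own captured text.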